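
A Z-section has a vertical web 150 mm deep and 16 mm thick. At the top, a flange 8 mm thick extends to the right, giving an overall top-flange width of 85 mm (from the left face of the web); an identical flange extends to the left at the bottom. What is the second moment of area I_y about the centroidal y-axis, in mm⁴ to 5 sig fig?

I_y ≈ 2.4833 × 10⁶ mm⁴

Decompose the section into non-overlapping parts with the origin at the bottom-left of its bounding rectangle.
Web: 16 × 150, A = 2 400 mm², x = 77 mm, Ī = 51 200 mm⁴.
Top flange (beyond web): 69 × 8, A = 552 mm², x = 119.5 mm, Ī = 219 006 mm⁴.
Bottom flange (beyond web): 69 × 8, A = 552 mm², x = 34.5 mm, Ī = 219 006 mm⁴.
Centroid: x̄ = ΣA·x / ΣA = 77 mm.
Transfer each piece to the centroidal y-axis using Ī + A·d² with d = x − 77:
  web: d = 0 mm → contributes +51 200 mm⁴
  top flange (beyond web): d = 42.5 mm → contributes +1 216 056 mm⁴
  bottom flange (beyond web): d = -42.5 mm → contributes +1 216 056 mm⁴
Total I = 2 483 312 mm⁴.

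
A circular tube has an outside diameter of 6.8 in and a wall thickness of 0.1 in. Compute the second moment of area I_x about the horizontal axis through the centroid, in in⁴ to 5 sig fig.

I_x ≈ 11.814 in⁴

Split into non-overlapping primitives; take the origin at the lower-left of the bounding box.
Outer circle: ⌀6.8, A = 36.31681 in², y = 3.4 in, Ī = 104.9556 in⁴.
Bore (subtracted): ⌀6.6, A = 34.21194 in², y = 3.4 in, Ī = 93.14202 in⁴.
By symmetry the centroid is at mid-height, ȳ = 3.4 in.
All pieces are centred on the horizontal axis through the centroid, so I = ΣĪ (holes subtracted) = 11.81357 in⁴.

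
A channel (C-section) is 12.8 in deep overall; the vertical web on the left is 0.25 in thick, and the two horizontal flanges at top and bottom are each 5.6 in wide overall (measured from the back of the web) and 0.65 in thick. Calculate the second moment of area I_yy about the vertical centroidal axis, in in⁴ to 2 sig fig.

Split into non-overlapping primitives; take the origin at the lower-left of the bounding box.
Web: 0.25 × 12.8, A = 3.2 in², x = 0.125 in, Ī = 0.01667 in⁴.
Top flange (beyond web): 5.35 × 0.65, A = 3.478 in², x = 2.925 in, Ī = 8.295 in⁴.
Bottom flange (beyond web): 5.35 × 0.65, A = 3.478 in², x = 2.925 in, Ī = 8.295 in⁴.
Centroid: x̄ = ΣA·x / ΣA = 2.043 in.
Transfer each piece to the vertical centroidal axis using Ī + A·d² with d = x − 2.043:
  web: d = -1.918 in → contributes +11.78 in⁴
  top flange (beyond web): d = 0.8823 in → contributes +11 in⁴
  bottom flange (beyond web): d = 0.8823 in → contributes +11 in⁴
Total I = 33.79 in⁴.

I_yy ≈ 34 in⁴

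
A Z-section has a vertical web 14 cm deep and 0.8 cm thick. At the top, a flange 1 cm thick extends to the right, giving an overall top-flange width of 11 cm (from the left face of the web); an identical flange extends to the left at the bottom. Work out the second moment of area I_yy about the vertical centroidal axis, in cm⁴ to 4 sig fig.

Decompose the section into non-overlapping parts with the origin at the bottom-left of its bounding rectangle.
Web: 0.8 × 14, A = 11.2 cm², x = 10.6 cm, Ī = 0.597333 cm⁴.
Top flange (beyond web): 10.2 × 1, A = 10.2 cm², x = 16.1 cm, Ī = 88.434 cm⁴.
Bottom flange (beyond web): 10.2 × 1, A = 10.2 cm², x = 5.1 cm, Ī = 88.434 cm⁴.
Centroid: x̄ = ΣA·x / ΣA = 10.6 cm.
Transfer each piece to the vertical centroidal axis using Ī + A·d² with d = x − 10.6:
  web: d = 0 cm → contributes +0.597333 cm⁴
  top flange (beyond web): d = 5.5 cm → contributes +396.984 cm⁴
  bottom flange (beyond web): d = -5.5 cm → contributes +396.984 cm⁴
Total I = 794.565 cm⁴.

I_yy ≈ 794.6 cm⁴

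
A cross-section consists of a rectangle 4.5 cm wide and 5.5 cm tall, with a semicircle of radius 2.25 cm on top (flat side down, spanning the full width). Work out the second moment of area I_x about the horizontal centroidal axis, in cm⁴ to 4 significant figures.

Split into non-overlapping primitives; take the origin at the lower-left of the bounding box.
Rectangular body: 4.5 × 5.5, A = 24.75 cm², y = 2.75 cm, Ī = 62.3906 cm⁴.
Semicircular cap: semicircle r = 2.25, A = 7.95216 cm², y = 6.45493 cm, Ī = 2.81295 cm⁴.
Centroid: ȳ = ΣA·y / ΣA = 3.65092 cm.
Transfer each piece to the horizontal centroidal axis using Ī + A·d² with d = y − 3.65092:
  rectangular body: d = -0.900925 cm → contributes +82.4793 cm⁴
  semicircular cap: d = 2.804 cm → contributes +65.3363 cm⁴
Total I = 147.816 cm⁴.

I_x ≈ 147.8 cm⁴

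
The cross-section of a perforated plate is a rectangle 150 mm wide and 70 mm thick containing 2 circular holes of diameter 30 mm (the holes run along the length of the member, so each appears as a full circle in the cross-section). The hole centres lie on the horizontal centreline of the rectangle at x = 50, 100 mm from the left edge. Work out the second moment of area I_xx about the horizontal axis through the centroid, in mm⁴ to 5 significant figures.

I_xx ≈ 4.2080 × 10⁶ mm⁴

Treat the section as a set of non-overlapping primitives; coordinates are from the bounding-box lower-left.
Plate: 150 × 70, A = 10 500 mm², y = 35 mm, Ī = 4 287 500 mm⁴.
Hole 1 (subtracted): ⌀30, A = 706.8583 mm², y = 35 mm, Ī = 39760.78 mm⁴.
Hole 2 (subtracted): ⌀30, A = 706.8583 mm², y = 35 mm, Ī = 39760.78 mm⁴.
By symmetry the centroid is at mid-height, ȳ = 35 mm.
All pieces are centred on the horizontal axis through the centroid, so I = ΣĪ (holes subtracted) = 4 207 978 mm⁴.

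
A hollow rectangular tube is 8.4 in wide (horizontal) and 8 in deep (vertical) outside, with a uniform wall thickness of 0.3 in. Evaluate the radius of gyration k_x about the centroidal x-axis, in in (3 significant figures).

k_x ≈ 3.17 in

Split into non-overlapping primitives; take the origin at the lower-left of the bounding box.
Outer rectangle: 8.4 × 8, A = 67.2 in², y = 4 in, Ī = 358.4 in⁴.
Inner void (subtracted): 7.8 × 7.4, A = 57.72 in², y = 4 in, Ī = 263.4 in⁴.
By symmetry the centroid is at mid-height, ȳ = 4 in.
All pieces are centred on the centroidal x-axis, so I = ΣĪ (holes subtracted) = 95.004 in⁴.
Radius of gyration: k = √(I/A) = √(95.004 / 9.48) = 3.1657 in.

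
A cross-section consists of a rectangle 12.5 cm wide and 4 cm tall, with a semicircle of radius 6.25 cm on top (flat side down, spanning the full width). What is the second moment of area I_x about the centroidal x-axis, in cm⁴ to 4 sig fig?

I_x ≈ 830.5 cm⁴

Split into non-overlapping primitives; take the origin at the lower-left of the bounding box.
Rectangular body: 12.5 × 4, A = 50 cm², y = 2 cm, Ī = 66.6667 cm⁴.
Semicircular cap: semicircle r = 6.25, A = 61.3592 cm², y = 6.65258 cm, Ī = 167.476 cm⁴.
Centroid: ȳ = ΣA·y / ΣA = 4.56359 cm.
Transfer each piece to the centroidal x-axis using Ī + A·d² with d = y − 4.56359:
  rectangular body: d = -2.56359 cm → contributes +395.265 cm⁴
  semicircular cap: d = 2.089 cm → contributes +435.242 cm⁴
Total I = 830.507 cm⁴.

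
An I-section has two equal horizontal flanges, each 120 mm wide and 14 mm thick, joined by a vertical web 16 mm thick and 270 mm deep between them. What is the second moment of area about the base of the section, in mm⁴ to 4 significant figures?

I_base ≈ 2.646 × 10⁸ mm⁴

Split into non-overlapping primitives; take the origin at the lower-left of the bounding box.
Bottom flange: 120 × 14, A = 1 680 mm², y = 7 mm, Ī = 27 440 mm⁴.
Web: 16 × 270, A = 4 320 mm², y = 149 mm, Ī = 26 244 000 mm⁴.
Top flange: 120 × 14, A = 1 680 mm², y = 291 mm, Ī = 27 440 mm⁴.
Transfer each piece to a horizontal axis along the bottom face using Ī + A·d² with d = y − 0:
  bottom flange: d = 7 mm → contributes +109 760 mm⁴
  web: d = 149 mm → contributes +122 152 320 mm⁴
  top flange: d = 291 mm → contributes +142 291 520 mm⁴
Total I = 264 553 600 mm⁴.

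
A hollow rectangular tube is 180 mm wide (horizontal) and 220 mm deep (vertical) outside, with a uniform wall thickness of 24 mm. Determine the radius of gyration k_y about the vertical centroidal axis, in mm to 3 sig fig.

Split into non-overlapping primitives; take the origin at the lower-left of the bounding box.
Outer rectangle: 180 × 220, A = 39 600 mm², x = 90 mm, Ī = 106 920 000 mm⁴.
Inner void (subtracted): 132 × 172, A = 22 704 mm², x = 90 mm, Ī = 32 966 208 mm⁴.
By symmetry the centroid is at mid-width, x̄ = 90 mm.
All pieces are centred on the vertical centroidal axis, so I = ΣĪ (holes subtracted) = 73 953 792 mm⁴.
Radius of gyration: k = √(I/A) = √(73 953 792 / 16 896) = 66.159 mm.

k_y ≈ 66.2 mm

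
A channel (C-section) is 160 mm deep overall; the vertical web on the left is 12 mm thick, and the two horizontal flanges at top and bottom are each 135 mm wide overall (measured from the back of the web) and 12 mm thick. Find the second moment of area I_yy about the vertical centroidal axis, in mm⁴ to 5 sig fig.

I_yy ≈ 9.0453 × 10⁶ mm⁴

Break the section into simple shapes (no overlaps), measuring from the bottom-left corner of the bounding box.
Web: 12 × 160, A = 1 920 mm², x = 6 mm, Ī = 23 040 mm⁴.
Top flange (beyond web): 123 × 12, A = 1 476 mm², x = 73.5 mm, Ī = 1 860 867 mm⁴.
Bottom flange (beyond web): 123 × 12, A = 1 476 mm², x = 73.5 mm, Ī = 1 860 867 mm⁴.
Centroid: x̄ = ΣA·x / ΣA = 46.89901 mm.
Transfer each piece to the vertical centroidal axis using Ī + A·d² with d = x − 46.89901:
  web: d = -40.89901 mm → contributes +3 234 680 mm⁴
  top flange (beyond web): d = 26.60099 mm → contributes +2 905 303 mm⁴
  bottom flange (beyond web): d = 26.60099 mm → contributes +2 905 303 mm⁴
Total I = 9 045 286 mm⁴.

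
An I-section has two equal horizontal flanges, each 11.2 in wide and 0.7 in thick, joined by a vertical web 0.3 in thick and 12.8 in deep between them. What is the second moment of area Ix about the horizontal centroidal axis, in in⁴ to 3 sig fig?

Ix ≈ 767 in⁴

Break the section into simple shapes (no overlaps), measuring from the bottom-left corner of the bounding box.
Bottom flange: 11.2 × 0.7, A = 7.84 in², y = 0.35 in, Ī = 0.32013 in⁴.
Web: 0.3 × 12.8, A = 3.84 in², y = 7.1 in, Ī = 52.429 in⁴.
Top flange: 11.2 × 0.7, A = 7.84 in², y = 13.85 in, Ī = 0.32013 in⁴.
By symmetry the centroid is at mid-height, ȳ = 7.1 in.
Transfer each piece to the horizontal centroidal axis using Ī + A·d² with d = y − 7.1:
  bottom flange: d = -6.75 in → contributes +357.53 in⁴
  web: d = 0 in → contributes +52.429 in⁴
  top flange: d = 6.75 in → contributes +357.53 in⁴
Total I = 767.49 in⁴.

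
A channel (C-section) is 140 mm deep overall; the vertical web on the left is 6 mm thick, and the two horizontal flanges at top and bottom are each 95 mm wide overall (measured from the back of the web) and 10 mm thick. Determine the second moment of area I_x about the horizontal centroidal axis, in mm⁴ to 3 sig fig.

Split into non-overlapping primitives; take the origin at the lower-left of the bounding box.
Web: 6 × 140, A = 840 mm², y = 70 mm, Ī = 1 372 000 mm⁴.
Top flange (beyond web): 89 × 10, A = 890 mm², y = 135 mm, Ī = 7416.7 mm⁴.
Bottom flange (beyond web): 89 × 10, A = 890 mm², y = 5 mm, Ī = 7416.7 mm⁴.
By symmetry the centroid is at mid-height, ȳ = 70 mm.
Transfer each piece to the horizontal centroidal axis using Ī + A·d² with d = y − 70:
  web: d = 0 mm → contributes +1 372 000 mm⁴
  top flange (beyond web): d = 65 mm → contributes +3 767 667 mm⁴
  bottom flange (beyond web): d = -65 mm → contributes +3 767 667 mm⁴
Total I = 8 907 333 mm⁴.

I_x ≈ 8.91 × 10⁶ mm⁴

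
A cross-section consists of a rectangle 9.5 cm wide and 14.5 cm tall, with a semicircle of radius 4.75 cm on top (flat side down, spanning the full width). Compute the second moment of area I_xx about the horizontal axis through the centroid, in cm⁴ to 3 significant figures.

I_xx ≈ 4890 cm⁴

Break the section into simple shapes (no overlaps), measuring from the bottom-left corner of the bounding box.
Rectangular body: 9.5 × 14.5, A = 137.75 cm², y = 7.25 cm, Ī = 2413.5 cm⁴.
Semicircular cap: semicircle r = 4.75, A = 35.441 cm², y = 16.516 cm, Ī = 55.874 cm⁴.
Centroid: ȳ = ΣA·y / ΣA = 9.1461 cm.
Transfer each piece to the horizontal axis through the centroid using Ī + A·d² with d = y − 9.1461:
  rectangular body: d = -1.8961 cm → contributes +2908.8 cm⁴
  semicircular cap: d = 7.3698 cm → contributes +1980.8 cm⁴
Total I = 4889.6 cm⁴.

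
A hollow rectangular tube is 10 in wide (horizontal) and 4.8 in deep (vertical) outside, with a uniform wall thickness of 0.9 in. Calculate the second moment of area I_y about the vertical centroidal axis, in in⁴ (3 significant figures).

I_y ≈ 262 in⁴

Split into non-overlapping primitives; take the origin at the lower-left of the bounding box.
Outer rectangle: 10 × 4.8, A = 48 in², x = 5 in, Ī = 400 in⁴.
Inner void (subtracted): 8.2 × 3, A = 24.6 in², x = 5 in, Ī = 137.84 in⁴.
By symmetry the centroid is at mid-width, x̄ = 5 in.
All pieces are centred on the vertical centroidal axis, so I = ΣĪ (holes subtracted) = 262.16 in⁴.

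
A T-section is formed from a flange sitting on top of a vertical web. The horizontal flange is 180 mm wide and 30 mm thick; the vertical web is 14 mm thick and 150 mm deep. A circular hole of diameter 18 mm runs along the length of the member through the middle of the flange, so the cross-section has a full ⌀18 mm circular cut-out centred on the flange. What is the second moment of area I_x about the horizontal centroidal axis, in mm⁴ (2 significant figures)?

Decompose the section into non-overlapping parts with the origin at the bottom-left of its bounding rectangle.
Flange: 180 × 30, A = 5 400 mm², y = 165 mm, Ī = 405 000 mm⁴.
Web: 14 × 150, A = 2 100 mm², y = 75 mm, Ī = 3 937 500 mm⁴.
Hole (subtracted): ⌀18, A = 254.5 mm², y = 165 mm, Ī = 5 153 mm⁴.
Centroid: ȳ = ΣA·y / ΣA = 138.9 mm.
Transfer each piece to the horizontal centroidal axis using Ī + A·d² with d = y − 138.9:
  flange: d = 26.09 mm → contributes +4 079 320 mm⁴
  web: d = -63.91 mm → contributes +12 516 255 mm⁴
  hole: d = 26.09 mm → contributes −178 301 mm⁴
Total I = 16 417 274 mm⁴.

I_x ≈ 1.6 × 10⁷ mm⁴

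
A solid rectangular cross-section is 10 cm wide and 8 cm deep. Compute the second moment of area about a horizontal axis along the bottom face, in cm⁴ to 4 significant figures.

The section: 10 × 8, A = 80 cm², y = 4 cm, Ī = 426.667 cm⁴.
Transfer it to a horizontal axis along the bottom face using Ī + A·d² with d = y − 0:
  the section: d = 4 cm → contributes +1706.67 cm⁴
Total I = 1706.67 cm⁴.

I_base ≈ 1707 cm⁴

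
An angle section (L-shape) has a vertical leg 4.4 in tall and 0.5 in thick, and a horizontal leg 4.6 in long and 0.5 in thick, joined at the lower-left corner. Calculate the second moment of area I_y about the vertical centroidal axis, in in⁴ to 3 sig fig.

Treat the section as a set of non-overlapping primitives; coordinates are from the bounding-box lower-left.
Vertical leg: 0.5 × 4.4, A = 2.2 in², x = 0.25 in, Ī = 0.045833 in⁴.
Horizontal leg (remainder): 4.1 × 0.5, A = 2.05 in², x = 2.55 in, Ī = 2.8717 in⁴.
Centroid: x̄ = ΣA·x / ΣA = 1.3594 in.
Transfer each piece to the vertical centroidal axis using Ī + A·d² with d = x − 1.3594:
  vertical leg: d = -1.1094 in → contributes +2.7536 in⁴
  horizontal leg (remainder): d = 1.1906 in → contributes +5.7776 in⁴
Total I = 8.5312 in⁴.

I_y ≈ 8.53 in⁴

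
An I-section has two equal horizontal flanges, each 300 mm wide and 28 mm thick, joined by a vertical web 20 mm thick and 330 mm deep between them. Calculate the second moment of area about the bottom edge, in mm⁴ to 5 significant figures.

I_base ≈ 1.4709 × 10⁹ mm⁴

Treat the section as a set of non-overlapping primitives; coordinates are from the bounding-box lower-left.
Bottom flange: 300 × 28, A = 8 400 mm², y = 14 mm, Ī = 548 800 mm⁴.
Web: 20 × 330, A = 6 600 mm², y = 193 mm, Ī = 59 895 000 mm⁴.
Top flange: 300 × 28, A = 8 400 mm², y = 372 mm, Ī = 548 800 mm⁴.
Transfer each piece to a horizontal axis along the bottom face using Ī + A·d² with d = y − 0:
  bottom flange: d = 14 mm → contributes +2 195 200 mm⁴
  web: d = 193 mm → contributes +305 738 400 mm⁴
  top flange: d = 372 mm → contributes +1 162 974 400 mm⁴
Total I = 1 470 908 000 mm⁴.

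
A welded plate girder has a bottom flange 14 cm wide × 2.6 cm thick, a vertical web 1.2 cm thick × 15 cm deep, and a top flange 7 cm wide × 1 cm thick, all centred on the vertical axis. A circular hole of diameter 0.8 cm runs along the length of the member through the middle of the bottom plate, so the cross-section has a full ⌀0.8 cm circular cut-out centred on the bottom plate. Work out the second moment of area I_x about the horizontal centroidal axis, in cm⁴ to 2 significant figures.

I_x ≈ 2500 cm⁴

Treat the section as a set of non-overlapping primitives; coordinates are from the bounding-box lower-left.
Bottom plate: 14 × 2.6, A = 36.4 cm², y = 1.3 cm, Ī = 20.51 cm⁴.
Web plate: 1.2 × 15, A = 18 cm², y = 10.1 cm, Ī = 337.5 cm⁴.
Top plate: 7 × 1, A = 7 cm², y = 18.1 cm, Ī = 0.5833 cm⁴.
Hole (subtracted): ⌀0.8, A = 0.5027 cm², y = 1.3 cm, Ī = 0.02011 cm⁴.
Centroid: ȳ = ΣA·y / ΣA = 5.832 cm.
Transfer each piece to the horizontal centroidal axis using Ī + A·d² with d = y − 5.832:
  bottom plate: d = -4.532 cm → contributes +768.2 cm⁴
  web plate: d = 4.268 cm → contributes +665.4 cm⁴
  top plate: d = 12.27 cm → contributes +1 054 cm⁴
  hole: d = -4.532 cm → contributes −10.35 cm⁴
Total I = 2 477 cm⁴.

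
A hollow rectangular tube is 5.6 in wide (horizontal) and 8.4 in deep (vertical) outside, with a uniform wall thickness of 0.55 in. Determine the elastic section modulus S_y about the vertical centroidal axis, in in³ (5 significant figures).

Break the section into simple shapes (no overlaps), measuring from the bottom-left corner of the bounding box.
Outer rectangle: 5.6 × 8.4, A = 47.04 in², x = 2.8 in, Ī = 122.9312 in⁴.
Inner void (subtracted): 4.5 × 7.3, A = 32.85 in², x = 2.8 in, Ī = 55.43438 in⁴.
By symmetry the centroid is at mid-width, x̄ = 2.8 in.
All pieces are centred on the vertical centroidal axis, so I = ΣĪ (holes subtracted) = 67.49683 in⁴.
Extreme fibre distance c = 2.8 in; S = I/c = 24.10601 in³.

S_y ≈ 24.106 in³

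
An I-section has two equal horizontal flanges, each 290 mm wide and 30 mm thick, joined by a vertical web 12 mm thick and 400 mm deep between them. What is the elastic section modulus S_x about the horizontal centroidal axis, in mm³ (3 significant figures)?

S_x ≈ 3.78 × 10⁶ mm³

Decompose the section into non-overlapping parts with the origin at the bottom-left of its bounding rectangle.
Bottom flange: 290 × 30, A = 8 700 mm², y = 15 mm, Ī = 652 500 mm⁴.
Web: 12 × 400, A = 4 800 mm², y = 230 mm, Ī = 64 000 000 mm⁴.
Top flange: 290 × 30, A = 8 700 mm², y = 445 mm, Ī = 652 500 mm⁴.
By symmetry the centroid is at mid-height, ȳ = 230 mm.
Transfer each piece to the horizontal centroidal axis using Ī + A·d² with d = y − 230:
  bottom flange: d = -215 mm → contributes +402 810 000 mm⁴
  web: d = 0 mm → contributes +64 000 000 mm⁴
  top flange: d = 215 mm → contributes +402 810 000 mm⁴
Total I = 869 620 000 mm⁴.
Extreme fibre distance c = 230 mm; S = I/c = 3 780 957 mm³.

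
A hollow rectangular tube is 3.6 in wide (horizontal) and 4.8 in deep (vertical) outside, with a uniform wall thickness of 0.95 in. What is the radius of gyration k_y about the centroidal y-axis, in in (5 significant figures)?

Split into non-overlapping primitives; take the origin at the lower-left of the bounding box.
Outer rectangle: 3.6 × 4.8, A = 17.28 in², x = 1.8 in, Ī = 18.6624 in⁴.
Inner void (subtracted): 1.7 × 2.9, A = 4.93 in², x = 1.8 in, Ī = 1.187308 in⁴.
By symmetry the centroid is at mid-width, x̄ = 1.8 in.
All pieces are centred on the centroidal y-axis, so I = ΣĪ (holes subtracted) = 17.47509 in⁴.
Radius of gyration: k = √(I/A) = √(17.47509 / 12.35) = 1.189532 in.

k_y ≈ 1.1895 in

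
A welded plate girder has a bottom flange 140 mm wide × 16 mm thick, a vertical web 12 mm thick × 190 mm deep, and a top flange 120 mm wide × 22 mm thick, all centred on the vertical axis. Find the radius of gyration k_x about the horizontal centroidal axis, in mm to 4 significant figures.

k_x ≈ 91.62 mm

Break the section into simple shapes (no overlaps), measuring from the bottom-left corner of the bounding box.
Bottom plate: 140 × 16, A = 2 240 mm², y = 8 mm, Ī = 47786.7 mm⁴.
Web plate: 12 × 190, A = 2 280 mm², y = 111 mm, Ī = 6 859 000 mm⁴.
Top plate: 120 × 22, A = 2 640 mm², y = 217 mm, Ī = 106 480 mm⁴.
Centroid: ȳ = ΣA·y / ΣA = 117.86 mm.
Transfer each piece to the horizontal centroidal axis using Ī + A·d² with d = y − 117.86:
  bottom plate: d = -109.86 mm → contributes +27 083 004 mm⁴
  web plate: d = -6.86034 mm → contributes +6 966 306 mm⁴
  top plate: d = 99.1397 mm → contributes +26 054 177 mm⁴
Total I = 60 103 487 mm⁴.
Radius of gyration: k = √(I/A) = √(60 103 487 / 7 160) = 91.6206 mm.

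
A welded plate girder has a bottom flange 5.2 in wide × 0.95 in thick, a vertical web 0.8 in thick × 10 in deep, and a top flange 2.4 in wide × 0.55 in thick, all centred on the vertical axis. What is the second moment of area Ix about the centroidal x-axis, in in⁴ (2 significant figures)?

Ix ≈ 220 in⁴

Break the section into simple shapes (no overlaps), measuring from the bottom-left corner of the bounding box.
Bottom plate: 5.2 × 0.95, A = 4.94 in², y = 0.475 in, Ī = 0.3715 in⁴.
Web plate: 0.8 × 10, A = 8 in², y = 5.95 in, Ī = 66.67 in⁴.
Top plate: 2.4 × 0.55, A = 1.32 in², y = 11.23 in, Ī = 0.03328 in⁴.
Centroid: ȳ = ΣA·y / ΣA = 4.542 in.
Transfer each piece to the centroidal x-axis using Ī + A·d² with d = y − 4.542:
  bottom plate: d = -4.067 in → contributes +82.07 in⁴
  web plate: d = 1.408 in → contributes +82.53 in⁴
  top plate: d = 6.683 in → contributes +58.99 in⁴
Total I = 223.6 in⁴.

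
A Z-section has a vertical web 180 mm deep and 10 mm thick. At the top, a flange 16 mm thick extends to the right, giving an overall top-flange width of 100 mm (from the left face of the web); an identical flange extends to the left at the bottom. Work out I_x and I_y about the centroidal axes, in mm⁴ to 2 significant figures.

Split into non-overlapping primitives; take the origin at the lower-left of the bounding box.
Web: 10 × 180, A = 1 800 mm², y = 90 mm, Ī = 4 860 000 mm⁴.
Top flange (beyond web): 90 × 16, A = 1 440 mm², y = 172 mm, Ī = 30 720 mm⁴.
Bottom flange (beyond web): 90 × 16, A = 1 440 mm², y = 8 mm, Ī = 30 720 mm⁴.
Centroid: ȳ = ΣA·y / ΣA = 90 mm.
Transfer each piece to the centroidal x-axis using Ī + A·d² with d = y − 90:
  web: d = 0 mm → contributes +4 860 000 mm⁴
  top flange (beyond web): d = 82 mm → contributes +9 713 280 mm⁴
  bottom flange (beyond web): d = -82 mm → contributes +9 713 280 mm⁴
Total I = 24 286 560 mm⁴.
For the y-axis: x̄ = 95 mm.
Repeating about the centroidal y-axis gives I_y = 9 159 000 mm⁴.

I_x ≈ 2.4 × 10⁷ mm⁴, I_y ≈ 9.2 × 10⁶ mm⁴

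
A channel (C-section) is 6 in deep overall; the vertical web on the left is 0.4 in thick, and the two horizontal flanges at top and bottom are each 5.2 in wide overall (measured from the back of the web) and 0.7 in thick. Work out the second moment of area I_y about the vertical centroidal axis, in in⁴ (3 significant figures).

Decompose the section into non-overlapping parts with the origin at the bottom-left of its bounding rectangle.
Web: 0.4 × 6, A = 2.4 in², x = 0.2 in, Ī = 0.032 in⁴.
Top flange (beyond web): 4.8 × 0.7, A = 3.36 in², x = 2.8 in, Ī = 6.4512 in⁴.
Bottom flange (beyond web): 4.8 × 0.7, A = 3.36 in², x = 2.8 in, Ī = 6.4512 in⁴.
Centroid: x̄ = ΣA·x / ΣA = 2.1158 in.
Transfer each piece to the vertical centroidal axis using Ī + A·d² with d = x − 2.1158:
  web: d = -1.9158 in → contributes +8.8406 in⁴
  top flange (beyond web): d = 0.68421 in → contributes +8.0242 in⁴
  bottom flange (beyond web): d = 0.68421 in → contributes +8.0242 in⁴
Total I = 24.889 in⁴.

I_y ≈ 24.9 in⁴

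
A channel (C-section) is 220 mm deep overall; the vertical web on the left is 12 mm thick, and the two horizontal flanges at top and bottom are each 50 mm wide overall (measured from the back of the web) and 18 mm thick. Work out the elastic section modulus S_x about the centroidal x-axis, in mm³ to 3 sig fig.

S_x ≈ 2.24 × 10⁵ mm³

Decompose the section into non-overlapping parts with the origin at the bottom-left of its bounding rectangle.
Web: 12 × 220, A = 2 640 mm², y = 110 mm, Ī = 10 648 000 mm⁴.
Top flange (beyond web): 38 × 18, A = 684 mm², y = 211 mm, Ī = 18 468 mm⁴.
Bottom flange (beyond web): 38 × 18, A = 684 mm², y = 9 mm, Ī = 18 468 mm⁴.
By symmetry the centroid is at mid-height, ȳ = 110 mm.
Transfer each piece to the centroidal x-axis using Ī + A·d² with d = y − 110:
  web: d = 0 mm → contributes +10 648 000 mm⁴
  top flange (beyond web): d = 101 mm → contributes +6 995 952 mm⁴
  bottom flange (beyond web): d = -101 mm → contributes +6 995 952 mm⁴
Total I = 24 639 904 mm⁴.
Extreme fibre distance c = 110 mm; S = I/c = 223 999 mm³.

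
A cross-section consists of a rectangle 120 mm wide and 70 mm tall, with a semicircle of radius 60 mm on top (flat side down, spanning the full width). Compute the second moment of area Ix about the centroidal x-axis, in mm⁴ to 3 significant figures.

Decompose the section into non-overlapping parts with the origin at the bottom-left of its bounding rectangle.
Rectangular body: 120 × 70, A = 8 400 mm², y = 35 mm, Ī = 3 430 000 mm⁴.
Semicircular cap: semicircle r = 60, A = 5654.9 mm², y = 95.465 mm, Ī = 1 422 450 mm⁴.
Centroid: ȳ = ΣA·y / ΣA = 59.328 mm.
Transfer each piece to the centroidal x-axis using Ī + A·d² with d = y − 59.328:
  rectangular body: d = -24.328 mm → contributes +8 401 365 mm⁴
  semicircular cap: d = 36.137 mm → contributes +8 807 146 mm⁴
Total I = 17 208 511 mm⁴.

Ix ≈ 1.72 × 10⁷ mm⁴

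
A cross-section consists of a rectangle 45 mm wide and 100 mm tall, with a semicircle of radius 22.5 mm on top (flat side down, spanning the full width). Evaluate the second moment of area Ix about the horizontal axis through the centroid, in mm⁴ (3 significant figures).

Ix ≈ 6.17 × 10⁶ mm⁴

Split into non-overlapping primitives; take the origin at the lower-left of the bounding box.
Rectangular body: 45 × 100, A = 4 500 mm², y = 50 mm, Ī = 3 750 000 mm⁴.
Semicircular cap: semicircle r = 22.5, A = 795.22 mm², y = 109.55 mm, Ī = 28 130 mm⁴.
Centroid: ȳ = ΣA·y / ΣA = 58.943 mm.
Transfer each piece to the horizontal axis through the centroid using Ī + A·d² with d = y − 58.943:
  rectangular body: d = -8.9429 mm → contributes +4 109 889 mm⁴
  semicircular cap: d = 50.606 mm → contributes +2 064 683 mm⁴
Total I = 6 174 572 mm⁴.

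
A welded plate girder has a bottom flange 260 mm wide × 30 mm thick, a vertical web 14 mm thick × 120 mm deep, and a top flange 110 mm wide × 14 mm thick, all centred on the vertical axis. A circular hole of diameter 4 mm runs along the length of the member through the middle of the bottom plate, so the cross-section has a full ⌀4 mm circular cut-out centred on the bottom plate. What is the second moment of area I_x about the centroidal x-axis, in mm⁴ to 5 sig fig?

Treat the section as a set of non-overlapping primitives; coordinates are from the bounding-box lower-left.
Bottom plate: 260 × 30, A = 7 800 mm², y = 15 mm, Ī = 585 000 mm⁴.
Web plate: 14 × 120, A = 1 680 mm², y = 90 mm, Ī = 2 016 000 mm⁴.
Top plate: 110 × 14, A = 1 540 mm², y = 157 mm, Ī = 25153.33 mm⁴.
Hole (subtracted): ⌀4, A = 12.56637 mm², y = 15 mm, Ī = 12.56637 mm⁴.
Centroid: ȳ = ΣA·y / ΣA = 46.31338 mm.
Transfer each piece to the centroidal x-axis using Ī + A·d² with d = y − 46.31338:
  bottom plate: d = -31.31338 mm → contributes +8 233 119 mm⁴
  web plate: d = 43.68662 mm → contributes +5 222 314 mm⁴
  top plate: d = 110.6866 mm → contributes +18 892 505 mm⁴
  hole: d = -31.31338 mm → contributes −12334.25 mm⁴
Total I = 32 335 603 mm⁴.

I_x ≈ 3.2336 × 10⁷ mm⁴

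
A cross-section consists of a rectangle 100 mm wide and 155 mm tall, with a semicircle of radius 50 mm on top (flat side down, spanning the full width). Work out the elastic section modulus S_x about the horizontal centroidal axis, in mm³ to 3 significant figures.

Split into non-overlapping primitives; take the origin at the lower-left of the bounding box.
Rectangular body: 100 × 155, A = 15 500 mm², y = 77.5 mm, Ī = 31 032 292 mm⁴.
Semicircular cap: semicircle r = 50, A = 3 927 mm², y = 176.22 mm, Ī = 685 981 mm⁴.
Centroid: ȳ = ΣA·y / ΣA = 97.455 mm.
Transfer each piece to the horizontal centroidal axis using Ī + A·d² with d = y − 97.455:
  rectangular body: d = -19.955 mm → contributes +37 204 726 mm⁴
  semicircular cap: d = 78.765 mm → contributes +25 048 843 mm⁴
Total I = 62 253 569 mm⁴.
Extreme fibre distance c = 107.54 mm; S = I/c = 578 863 mm³.

S_x ≈ 5.79 × 10⁵ mm³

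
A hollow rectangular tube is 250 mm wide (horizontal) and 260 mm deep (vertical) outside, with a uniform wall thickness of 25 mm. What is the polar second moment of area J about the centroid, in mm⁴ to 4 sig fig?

J ≈ 4.104 × 10⁸ mm⁴

Break the section into simple shapes (no overlaps), measuring from the bottom-left corner of the bounding box.
Outer rectangle: 250 × 260, A = 65 000 mm², y = 130 mm, Ī = 366 166 667 mm⁴.
Inner void (subtracted): 200 × 210, A = 42 000 mm², y = 130 mm, Ī = 154 350 000 mm⁴.
By symmetry the centroid is at mid-height, ȳ = 130 mm.
All pieces are centred on the centroidal x-axis, so I = ΣĪ (holes subtracted) = 211 816 667 mm⁴.
Repeating about the centroidal y-axis gives I_y = 198 541 667 mm⁴.
Polar second moment: J = I_x + I_y = 410 358 333 mm⁴.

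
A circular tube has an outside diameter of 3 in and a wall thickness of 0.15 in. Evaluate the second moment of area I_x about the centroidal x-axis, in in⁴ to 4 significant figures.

Decompose the section into non-overlapping parts with the origin at the bottom-left of its bounding rectangle.
Outer circle: ⌀3, A = 7.06858 in², y = 1.5 in, Ī = 3.97608 in⁴.
Bore (subtracted): ⌀2.7, A = 5.72555 in², y = 1.5 in, Ī = 2.6087 in⁴.
By symmetry the centroid is at mid-height, ȳ = 1.5 in.
All pieces are centred on the centroidal x-axis, so I = ΣĪ (holes subtracted) = 1.36737 in⁴.

I_x ≈ 1.367 in⁴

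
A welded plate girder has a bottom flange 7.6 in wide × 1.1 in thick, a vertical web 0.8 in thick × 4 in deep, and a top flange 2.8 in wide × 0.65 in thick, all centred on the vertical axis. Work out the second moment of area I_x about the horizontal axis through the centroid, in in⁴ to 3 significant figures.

I_x ≈ 47.6 in⁴

Break the section into simple shapes (no overlaps), measuring from the bottom-left corner of the bounding box.
Bottom plate: 7.6 × 1.1, A = 8.36 in², y = 0.55 in, Ī = 0.84297 in⁴.
Web plate: 0.8 × 4, A = 3.2 in², y = 3.1 in, Ī = 4.2667 in⁴.
Top plate: 2.8 × 0.65, A = 1.82 in², y = 5.425 in, Ī = 0.064079 in⁴.
Centroid: ȳ = ΣA·y / ΣA = 1.823 in.
Transfer each piece to the horizontal axis through the centroid using Ī + A·d² with d = y − 1.823:
  bottom plate: d = -1.273 in → contributes +14.39 in⁴
  web plate: d = 1.277 in → contributes +9.4851 in⁴
  top plate: d = 3.602 in → contributes +23.678 in⁴
Total I = 47.553 in⁴.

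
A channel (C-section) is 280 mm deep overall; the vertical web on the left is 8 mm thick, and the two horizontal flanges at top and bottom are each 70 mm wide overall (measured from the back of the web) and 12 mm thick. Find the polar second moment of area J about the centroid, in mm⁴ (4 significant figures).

Decompose the section into non-overlapping parts with the origin at the bottom-left of its bounding rectangle.
Web: 8 × 280, A = 2 240 mm², y = 140 mm, Ī = 14 634 667 mm⁴.
Top flange (beyond web): 62 × 12, A = 744 mm², y = 274 mm, Ī = 8 928 mm⁴.
Bottom flange (beyond web): 62 × 12, A = 744 mm², y = 6 mm, Ī = 8 928 mm⁴.
By symmetry the centroid is at mid-height, ȳ = 140 mm.
Transfer each piece to the centroidal x-axis using Ī + A·d² with d = y − 140:
  web: d = 0 mm → contributes +14 634 667 mm⁴
  top flange (beyond web): d = 134 mm → contributes +13 368 192 mm⁴
  bottom flange (beyond web): d = -134 mm → contributes +13 368 192 mm⁴
Total I = 41 371 051 mm⁴.
For the y-axis: x̄ = 17.97 mm.
Repeating about the centroidal y-axis gives I_y = 1 583 847 mm⁴.
Polar second moment: J = I_x + I_y = 42 954 898 mm⁴.

J ≈ 4.295 × 10⁷ mm⁴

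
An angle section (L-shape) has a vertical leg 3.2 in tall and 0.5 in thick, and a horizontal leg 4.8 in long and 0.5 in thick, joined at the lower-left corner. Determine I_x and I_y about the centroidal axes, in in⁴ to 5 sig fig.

Treat the section as a set of non-overlapping primitives; coordinates are from the bounding-box lower-left.
Vertical leg: 0.5 × 3.2, A = 1.6 in², y = 1.6 in, Ī = 1.365333 in⁴.
Horizontal leg (remainder): 4.3 × 0.5, A = 2.15 in², y = 0.25 in, Ī = 0.04479167 in⁴.
Centroid: ȳ = ΣA·y / ΣA = 0.826 in.
Transfer each piece to the centroidal x-axis using Ī + A·d² with d = y − 0.826:
  vertical leg: d = 0.774 in → contributes +2.323855 in⁴
  horizontal leg (remainder): d = -0.576 in → contributes +0.7581101 in⁴
Total I = 3.081965 in⁴.
For the y-axis: x̄ = 1.626 in.
Repeating about the centroidal y-axis gives I_y = 8.629965 in⁴.

I_x ≈ 3.0820 in⁴, I_y ≈ 8.6300 in⁴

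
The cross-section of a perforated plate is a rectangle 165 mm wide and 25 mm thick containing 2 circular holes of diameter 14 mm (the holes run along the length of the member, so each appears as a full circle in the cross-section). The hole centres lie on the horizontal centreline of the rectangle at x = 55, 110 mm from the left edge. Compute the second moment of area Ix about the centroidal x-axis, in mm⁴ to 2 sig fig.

Split into non-overlapping primitives; take the origin at the lower-left of the bounding box.
Plate: 165 × 25, A = 4 125 mm², y = 12.5 mm, Ī = 214 844 mm⁴.
Hole 1 (subtracted): ⌀14, A = 153.9 mm², y = 12.5 mm, Ī = 1 886 mm⁴.
Hole 2 (subtracted): ⌀14, A = 153.9 mm², y = 12.5 mm, Ī = 1 886 mm⁴.
By symmetry the centroid is at mid-height, ȳ = 12.5 mm.
All pieces are centred on the centroidal x-axis, so I = ΣĪ (holes subtracted) = 211 072 mm⁴.

Ix ≈ 2.1 × 10⁵ mm⁴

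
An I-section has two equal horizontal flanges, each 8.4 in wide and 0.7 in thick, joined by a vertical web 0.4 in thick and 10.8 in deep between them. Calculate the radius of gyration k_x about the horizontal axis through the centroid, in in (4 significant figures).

k_x ≈ 5.179 in

Break the section into simple shapes (no overlaps), measuring from the bottom-left corner of the bounding box.
Bottom flange: 8.4 × 0.7, A = 5.88 in², y = 0.35 in, Ī = 0.2401 in⁴.
Web: 0.4 × 10.8, A = 4.32 in², y = 6.1 in, Ī = 41.9904 in⁴.
Top flange: 8.4 × 0.7, A = 5.88 in², y = 11.85 in, Ī = 0.2401 in⁴.
By symmetry the centroid is at mid-height, ȳ = 6.1 in.
Transfer each piece to the horizontal axis through the centroid using Ī + A·d² with d = y − 6.1:
  bottom flange: d = -5.75 in → contributes +194.648 in⁴
  web: d = 0 in → contributes +41.9904 in⁴
  top flange: d = 5.75 in → contributes +194.648 in⁴
Total I = 431.286 in⁴.
Radius of gyration: k = √(I/A) = √(431.286 / 16.08) = 5.17892 in.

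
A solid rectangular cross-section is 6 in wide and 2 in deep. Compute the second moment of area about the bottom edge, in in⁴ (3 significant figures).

I_base ≈ 16.0 in⁴

The section: 6 × 2, A = 12 in², y = 1 in, Ī = 4 in⁴.
Transfer it to a horizontal axis along the bottom face using Ī + A·d² with d = y − 0:
  the section: d = 1 in → contributes +16 in⁴
Total I = 16 in⁴.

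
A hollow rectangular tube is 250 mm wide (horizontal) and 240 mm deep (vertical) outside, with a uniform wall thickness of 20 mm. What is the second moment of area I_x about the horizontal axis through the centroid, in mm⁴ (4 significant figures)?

Treat the section as a set of non-overlapping primitives; coordinates are from the bounding-box lower-left.
Outer rectangle: 250 × 240, A = 60 000 mm², y = 120 mm, Ī = 288 000 000 mm⁴.
Inner void (subtracted): 210 × 200, A = 42 000 mm², y = 120 mm, Ī = 140 000 000 mm⁴.
By symmetry the centroid is at mid-height, ȳ = 120 mm.
All pieces are centred on the horizontal axis through the centroid, so I = ΣĪ (holes subtracted) = 148 000 000 mm⁴.

I_x ≈ 1.480 × 10⁸ mm⁴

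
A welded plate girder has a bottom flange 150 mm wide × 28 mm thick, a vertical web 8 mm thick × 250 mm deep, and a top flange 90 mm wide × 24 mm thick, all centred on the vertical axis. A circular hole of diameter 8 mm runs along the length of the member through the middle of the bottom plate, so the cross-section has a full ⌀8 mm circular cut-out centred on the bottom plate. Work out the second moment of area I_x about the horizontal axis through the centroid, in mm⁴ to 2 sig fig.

Split into non-overlapping primitives; take the origin at the lower-left of the bounding box.
Bottom plate: 150 × 28, A = 4 200 mm², y = 14 mm, Ī = 274 400 mm⁴.
Web plate: 8 × 250, A = 2 000 mm², y = 153 mm, Ī = 10 416 667 mm⁴.
Top plate: 90 × 24, A = 2 160 mm², y = 290 mm, Ī = 103 680 mm⁴.
Hole (subtracted): ⌀8, A = 50.27 mm², y = 14 mm, Ī = 201.1 mm⁴.
Centroid: ȳ = ΣA·y / ΣA = 119.2 mm.
Transfer each piece to the horizontal axis through the centroid using Ī + A·d² with d = y − 119.2:
  bottom plate: d = -105.2 mm → contributes +46 753 408 mm⁴
  web plate: d = 33.8 mm → contributes +12 701 938 mm⁴
  top plate: d = 170.8 mm → contributes +63 118 720 mm⁴
  hole: d = -105.2 mm → contributes −556 461 mm⁴
Total I = 122 017 606 mm⁴.

I_x ≈ 1.2 × 10⁸ mm⁴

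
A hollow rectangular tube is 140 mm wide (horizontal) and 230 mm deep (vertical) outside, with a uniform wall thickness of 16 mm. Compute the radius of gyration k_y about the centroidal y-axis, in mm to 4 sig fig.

k_y ≈ 54.23 mm

Treat the section as a set of non-overlapping primitives; coordinates are from the bounding-box lower-left.
Outer rectangle: 140 × 230, A = 32 200 mm², x = 70 mm, Ī = 52 593 333 mm⁴.
Inner void (subtracted): 108 × 198, A = 21 384 mm², x = 70 mm, Ī = 20 785 248 mm⁴.
By symmetry the centroid is at mid-width, x̄ = 70 mm.
All pieces are centred on the centroidal y-axis, so I = ΣĪ (holes subtracted) = 31 808 085 mm⁴.
Radius of gyration: k = √(I/A) = √(31 808 085 / 10 816) = 54.2295 mm.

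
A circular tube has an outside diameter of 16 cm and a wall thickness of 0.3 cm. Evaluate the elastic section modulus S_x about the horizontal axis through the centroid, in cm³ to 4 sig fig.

S_x ≈ 57.01 cm³

Treat the section as a set of non-overlapping primitives; coordinates are from the bounding-box lower-left.
Outer circle: ⌀16, A = 201.062 cm², y = 8 cm, Ī = 3216.99 cm⁴.
Bore (subtracted): ⌀15.4, A = 186.265 cm², y = 8 cm, Ī = 2760.91 cm⁴.
By symmetry the centroid is at mid-height, ȳ = 8 cm.
All pieces are centred on the horizontal axis through the centroid, so I = ΣĪ (holes subtracted) = 456.077 cm⁴.
Extreme fibre distance c = 8 cm; S = I/c = 57.0097 cm³.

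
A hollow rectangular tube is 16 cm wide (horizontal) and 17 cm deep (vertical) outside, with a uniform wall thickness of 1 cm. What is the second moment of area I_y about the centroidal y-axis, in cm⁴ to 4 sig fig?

I_y ≈ 2373 cm⁴

Split into non-overlapping primitives; take the origin at the lower-left of the bounding box.
Outer rectangle: 16 × 17, A = 272 cm², x = 8 cm, Ī = 5802.67 cm⁴.
Inner void (subtracted): 14 × 15, A = 210 cm², x = 8 cm, Ī = 3 430 cm⁴.
By symmetry the centroid is at mid-width, x̄ = 8 cm.
All pieces are centred on the centroidal y-axis, so I = ΣĪ (holes subtracted) = 2372.67 cm⁴.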